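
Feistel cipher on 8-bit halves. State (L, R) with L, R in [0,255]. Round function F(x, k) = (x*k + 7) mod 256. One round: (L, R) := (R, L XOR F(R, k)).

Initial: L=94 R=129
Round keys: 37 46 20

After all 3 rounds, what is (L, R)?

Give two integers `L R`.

Round 1 (k=37): L=129 R=242
Round 2 (k=46): L=242 R=2
Round 3 (k=20): L=2 R=221

Answer: 2 221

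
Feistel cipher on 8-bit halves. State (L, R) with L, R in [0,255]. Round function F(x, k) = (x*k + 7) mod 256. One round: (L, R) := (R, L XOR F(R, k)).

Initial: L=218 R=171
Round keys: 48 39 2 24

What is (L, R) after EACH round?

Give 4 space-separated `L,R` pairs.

Round 1 (k=48): L=171 R=205
Round 2 (k=39): L=205 R=233
Round 3 (k=2): L=233 R=20
Round 4 (k=24): L=20 R=14

Answer: 171,205 205,233 233,20 20,14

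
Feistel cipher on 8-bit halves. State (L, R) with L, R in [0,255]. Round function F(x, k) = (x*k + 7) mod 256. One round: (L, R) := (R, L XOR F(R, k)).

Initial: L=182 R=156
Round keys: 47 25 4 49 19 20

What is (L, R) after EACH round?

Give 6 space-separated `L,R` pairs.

Answer: 156,29 29,64 64,26 26,65 65,192 192,70

Derivation:
Round 1 (k=47): L=156 R=29
Round 2 (k=25): L=29 R=64
Round 3 (k=4): L=64 R=26
Round 4 (k=49): L=26 R=65
Round 5 (k=19): L=65 R=192
Round 6 (k=20): L=192 R=70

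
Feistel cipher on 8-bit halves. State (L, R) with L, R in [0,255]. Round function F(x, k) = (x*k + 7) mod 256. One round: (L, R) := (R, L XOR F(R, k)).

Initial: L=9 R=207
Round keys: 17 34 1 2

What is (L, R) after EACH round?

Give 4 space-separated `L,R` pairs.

Round 1 (k=17): L=207 R=207
Round 2 (k=34): L=207 R=74
Round 3 (k=1): L=74 R=158
Round 4 (k=2): L=158 R=9

Answer: 207,207 207,74 74,158 158,9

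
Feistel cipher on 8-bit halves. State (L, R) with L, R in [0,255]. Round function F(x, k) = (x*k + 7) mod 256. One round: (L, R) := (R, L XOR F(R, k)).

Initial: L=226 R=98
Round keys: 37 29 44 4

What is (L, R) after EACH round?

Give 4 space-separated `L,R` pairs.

Round 1 (k=37): L=98 R=211
Round 2 (k=29): L=211 R=140
Round 3 (k=44): L=140 R=196
Round 4 (k=4): L=196 R=155

Answer: 98,211 211,140 140,196 196,155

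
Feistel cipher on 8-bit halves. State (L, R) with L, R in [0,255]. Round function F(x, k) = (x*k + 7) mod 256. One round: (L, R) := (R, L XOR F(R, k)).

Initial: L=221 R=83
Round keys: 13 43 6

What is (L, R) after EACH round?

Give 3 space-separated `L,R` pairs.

Round 1 (k=13): L=83 R=227
Round 2 (k=43): L=227 R=123
Round 3 (k=6): L=123 R=10

Answer: 83,227 227,123 123,10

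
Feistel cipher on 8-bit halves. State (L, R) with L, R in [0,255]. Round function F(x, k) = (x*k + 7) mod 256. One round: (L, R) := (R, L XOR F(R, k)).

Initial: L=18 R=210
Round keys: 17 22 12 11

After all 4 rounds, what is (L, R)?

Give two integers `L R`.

Round 1 (k=17): L=210 R=235
Round 2 (k=22): L=235 R=235
Round 3 (k=12): L=235 R=224
Round 4 (k=11): L=224 R=76

Answer: 224 76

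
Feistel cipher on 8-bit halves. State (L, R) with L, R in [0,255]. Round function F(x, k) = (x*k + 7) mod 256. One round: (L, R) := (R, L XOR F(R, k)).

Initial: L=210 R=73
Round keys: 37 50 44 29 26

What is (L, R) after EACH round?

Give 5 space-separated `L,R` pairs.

Round 1 (k=37): L=73 R=70
Round 2 (k=50): L=70 R=250
Round 3 (k=44): L=250 R=185
Round 4 (k=29): L=185 R=6
Round 5 (k=26): L=6 R=26

Answer: 73,70 70,250 250,185 185,6 6,26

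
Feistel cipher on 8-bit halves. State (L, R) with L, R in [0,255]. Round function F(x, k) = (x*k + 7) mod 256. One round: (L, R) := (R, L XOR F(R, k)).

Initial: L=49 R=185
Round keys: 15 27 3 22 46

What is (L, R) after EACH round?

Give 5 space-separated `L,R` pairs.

Round 1 (k=15): L=185 R=239
Round 2 (k=27): L=239 R=133
Round 3 (k=3): L=133 R=121
Round 4 (k=22): L=121 R=232
Round 5 (k=46): L=232 R=206

Answer: 185,239 239,133 133,121 121,232 232,206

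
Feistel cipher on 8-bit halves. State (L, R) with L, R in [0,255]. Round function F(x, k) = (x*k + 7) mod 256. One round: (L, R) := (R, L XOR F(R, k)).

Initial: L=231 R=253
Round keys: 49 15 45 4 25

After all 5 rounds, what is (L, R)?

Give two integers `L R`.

Round 1 (k=49): L=253 R=147
Round 2 (k=15): L=147 R=89
Round 3 (k=45): L=89 R=63
Round 4 (k=4): L=63 R=90
Round 5 (k=25): L=90 R=238

Answer: 90 238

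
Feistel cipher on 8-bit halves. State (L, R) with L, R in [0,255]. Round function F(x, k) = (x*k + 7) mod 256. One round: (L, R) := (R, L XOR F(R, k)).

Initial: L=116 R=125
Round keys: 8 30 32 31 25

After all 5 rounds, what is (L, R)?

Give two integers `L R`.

Round 1 (k=8): L=125 R=155
Round 2 (k=30): L=155 R=76
Round 3 (k=32): L=76 R=28
Round 4 (k=31): L=28 R=39
Round 5 (k=25): L=39 R=202

Answer: 39 202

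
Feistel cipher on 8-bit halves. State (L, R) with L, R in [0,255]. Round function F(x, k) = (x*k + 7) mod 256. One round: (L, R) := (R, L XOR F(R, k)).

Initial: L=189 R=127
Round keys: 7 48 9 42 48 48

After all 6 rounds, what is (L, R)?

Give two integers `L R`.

Answer: 229 68

Derivation:
Round 1 (k=7): L=127 R=61
Round 2 (k=48): L=61 R=8
Round 3 (k=9): L=8 R=114
Round 4 (k=42): L=114 R=179
Round 5 (k=48): L=179 R=229
Round 6 (k=48): L=229 R=68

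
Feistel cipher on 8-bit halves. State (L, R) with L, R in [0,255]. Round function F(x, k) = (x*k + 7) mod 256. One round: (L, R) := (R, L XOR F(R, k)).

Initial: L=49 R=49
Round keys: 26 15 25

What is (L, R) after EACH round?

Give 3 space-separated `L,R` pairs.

Round 1 (k=26): L=49 R=48
Round 2 (k=15): L=48 R=230
Round 3 (k=25): L=230 R=77

Answer: 49,48 48,230 230,77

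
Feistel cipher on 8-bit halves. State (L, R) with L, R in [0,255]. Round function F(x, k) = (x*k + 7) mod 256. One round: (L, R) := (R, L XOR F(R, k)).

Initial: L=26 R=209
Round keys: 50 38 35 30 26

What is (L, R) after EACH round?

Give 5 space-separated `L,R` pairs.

Answer: 209,195 195,40 40,188 188,39 39,65

Derivation:
Round 1 (k=50): L=209 R=195
Round 2 (k=38): L=195 R=40
Round 3 (k=35): L=40 R=188
Round 4 (k=30): L=188 R=39
Round 5 (k=26): L=39 R=65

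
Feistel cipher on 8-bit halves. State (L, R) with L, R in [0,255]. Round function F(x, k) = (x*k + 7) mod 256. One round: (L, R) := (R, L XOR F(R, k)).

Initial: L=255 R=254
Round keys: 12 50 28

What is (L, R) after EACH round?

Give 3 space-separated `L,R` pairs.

Answer: 254,16 16,217 217,211

Derivation:
Round 1 (k=12): L=254 R=16
Round 2 (k=50): L=16 R=217
Round 3 (k=28): L=217 R=211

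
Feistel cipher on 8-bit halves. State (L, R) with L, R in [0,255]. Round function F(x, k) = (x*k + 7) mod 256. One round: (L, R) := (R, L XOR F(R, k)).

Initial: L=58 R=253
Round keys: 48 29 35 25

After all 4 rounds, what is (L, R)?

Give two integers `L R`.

Round 1 (k=48): L=253 R=77
Round 2 (k=29): L=77 R=61
Round 3 (k=35): L=61 R=19
Round 4 (k=25): L=19 R=223

Answer: 19 223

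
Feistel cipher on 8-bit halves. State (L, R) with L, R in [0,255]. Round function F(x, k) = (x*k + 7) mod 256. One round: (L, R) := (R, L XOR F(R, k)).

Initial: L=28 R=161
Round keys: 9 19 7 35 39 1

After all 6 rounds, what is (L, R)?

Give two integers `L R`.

Answer: 198 77

Derivation:
Round 1 (k=9): L=161 R=172
Round 2 (k=19): L=172 R=106
Round 3 (k=7): L=106 R=65
Round 4 (k=35): L=65 R=128
Round 5 (k=39): L=128 R=198
Round 6 (k=1): L=198 R=77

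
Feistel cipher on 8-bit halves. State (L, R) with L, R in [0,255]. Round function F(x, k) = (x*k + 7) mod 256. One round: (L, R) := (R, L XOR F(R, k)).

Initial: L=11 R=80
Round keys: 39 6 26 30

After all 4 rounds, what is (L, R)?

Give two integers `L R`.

Answer: 81 186

Derivation:
Round 1 (k=39): L=80 R=60
Round 2 (k=6): L=60 R=63
Round 3 (k=26): L=63 R=81
Round 4 (k=30): L=81 R=186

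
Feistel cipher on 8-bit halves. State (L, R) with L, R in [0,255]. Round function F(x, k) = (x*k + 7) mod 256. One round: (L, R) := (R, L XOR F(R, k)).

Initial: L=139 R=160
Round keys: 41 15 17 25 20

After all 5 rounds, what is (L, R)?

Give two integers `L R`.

Answer: 142 193

Derivation:
Round 1 (k=41): L=160 R=44
Round 2 (k=15): L=44 R=59
Round 3 (k=17): L=59 R=222
Round 4 (k=25): L=222 R=142
Round 5 (k=20): L=142 R=193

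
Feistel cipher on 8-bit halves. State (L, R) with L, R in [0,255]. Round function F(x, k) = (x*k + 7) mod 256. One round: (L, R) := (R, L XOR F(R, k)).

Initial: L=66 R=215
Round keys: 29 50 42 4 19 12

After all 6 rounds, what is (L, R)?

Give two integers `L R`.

Answer: 215 168

Derivation:
Round 1 (k=29): L=215 R=32
Round 2 (k=50): L=32 R=144
Round 3 (k=42): L=144 R=135
Round 4 (k=4): L=135 R=179
Round 5 (k=19): L=179 R=215
Round 6 (k=12): L=215 R=168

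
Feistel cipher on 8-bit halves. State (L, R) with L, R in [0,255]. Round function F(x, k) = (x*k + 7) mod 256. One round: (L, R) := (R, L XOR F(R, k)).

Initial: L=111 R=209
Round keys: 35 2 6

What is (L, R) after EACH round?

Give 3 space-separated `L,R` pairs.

Answer: 209,245 245,32 32,50

Derivation:
Round 1 (k=35): L=209 R=245
Round 2 (k=2): L=245 R=32
Round 3 (k=6): L=32 R=50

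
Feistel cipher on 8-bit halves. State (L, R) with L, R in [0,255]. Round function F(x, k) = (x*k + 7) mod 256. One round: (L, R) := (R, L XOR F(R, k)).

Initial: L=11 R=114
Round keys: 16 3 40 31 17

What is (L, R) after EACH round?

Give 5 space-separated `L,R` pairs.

Answer: 114,44 44,249 249,195 195,93 93,247

Derivation:
Round 1 (k=16): L=114 R=44
Round 2 (k=3): L=44 R=249
Round 3 (k=40): L=249 R=195
Round 4 (k=31): L=195 R=93
Round 5 (k=17): L=93 R=247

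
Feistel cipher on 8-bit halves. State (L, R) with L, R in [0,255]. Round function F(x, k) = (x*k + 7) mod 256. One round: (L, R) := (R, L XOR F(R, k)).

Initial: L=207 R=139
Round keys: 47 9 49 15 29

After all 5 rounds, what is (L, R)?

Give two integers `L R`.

Round 1 (k=47): L=139 R=67
Round 2 (k=9): L=67 R=233
Round 3 (k=49): L=233 R=227
Round 4 (k=15): L=227 R=189
Round 5 (k=29): L=189 R=147

Answer: 189 147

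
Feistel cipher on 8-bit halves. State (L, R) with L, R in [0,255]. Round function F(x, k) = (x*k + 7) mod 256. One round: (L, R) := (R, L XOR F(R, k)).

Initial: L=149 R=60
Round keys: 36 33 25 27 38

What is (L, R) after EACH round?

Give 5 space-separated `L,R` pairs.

Round 1 (k=36): L=60 R=226
Round 2 (k=33): L=226 R=21
Round 3 (k=25): L=21 R=246
Round 4 (k=27): L=246 R=236
Round 5 (k=38): L=236 R=249

Answer: 60,226 226,21 21,246 246,236 236,249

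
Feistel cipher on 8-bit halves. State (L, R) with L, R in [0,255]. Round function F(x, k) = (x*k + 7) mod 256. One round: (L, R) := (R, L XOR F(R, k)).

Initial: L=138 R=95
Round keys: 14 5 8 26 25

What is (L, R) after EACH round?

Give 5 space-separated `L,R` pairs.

Answer: 95,179 179,217 217,124 124,70 70,161

Derivation:
Round 1 (k=14): L=95 R=179
Round 2 (k=5): L=179 R=217
Round 3 (k=8): L=217 R=124
Round 4 (k=26): L=124 R=70
Round 5 (k=25): L=70 R=161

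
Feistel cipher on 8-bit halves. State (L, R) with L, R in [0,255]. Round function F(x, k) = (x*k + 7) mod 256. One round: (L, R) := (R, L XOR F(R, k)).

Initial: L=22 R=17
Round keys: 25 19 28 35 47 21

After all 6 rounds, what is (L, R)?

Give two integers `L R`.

Answer: 132 121

Derivation:
Round 1 (k=25): L=17 R=166
Round 2 (k=19): L=166 R=72
Round 3 (k=28): L=72 R=65
Round 4 (k=35): L=65 R=162
Round 5 (k=47): L=162 R=132
Round 6 (k=21): L=132 R=121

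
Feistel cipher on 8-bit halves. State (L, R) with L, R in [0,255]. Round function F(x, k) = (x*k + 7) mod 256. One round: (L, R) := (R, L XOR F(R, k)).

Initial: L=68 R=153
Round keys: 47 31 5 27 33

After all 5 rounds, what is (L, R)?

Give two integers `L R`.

Round 1 (k=47): L=153 R=90
Round 2 (k=31): L=90 R=116
Round 3 (k=5): L=116 R=17
Round 4 (k=27): L=17 R=166
Round 5 (k=33): L=166 R=124

Answer: 166 124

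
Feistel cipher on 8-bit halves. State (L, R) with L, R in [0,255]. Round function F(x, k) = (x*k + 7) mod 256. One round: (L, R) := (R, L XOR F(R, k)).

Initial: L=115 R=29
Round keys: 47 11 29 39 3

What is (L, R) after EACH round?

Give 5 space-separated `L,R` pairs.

Round 1 (k=47): L=29 R=41
Round 2 (k=11): L=41 R=215
Round 3 (k=29): L=215 R=75
Round 4 (k=39): L=75 R=163
Round 5 (k=3): L=163 R=187

Answer: 29,41 41,215 215,75 75,163 163,187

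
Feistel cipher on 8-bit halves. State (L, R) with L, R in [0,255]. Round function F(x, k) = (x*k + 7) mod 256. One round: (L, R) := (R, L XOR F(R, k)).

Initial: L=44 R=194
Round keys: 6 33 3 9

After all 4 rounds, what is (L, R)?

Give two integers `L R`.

Round 1 (k=6): L=194 R=191
Round 2 (k=33): L=191 R=100
Round 3 (k=3): L=100 R=140
Round 4 (k=9): L=140 R=151

Answer: 140 151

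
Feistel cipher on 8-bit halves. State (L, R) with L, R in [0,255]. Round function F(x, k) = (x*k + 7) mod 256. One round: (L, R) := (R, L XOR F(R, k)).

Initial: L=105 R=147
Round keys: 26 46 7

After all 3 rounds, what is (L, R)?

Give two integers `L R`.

Round 1 (k=26): L=147 R=156
Round 2 (k=46): L=156 R=156
Round 3 (k=7): L=156 R=215

Answer: 156 215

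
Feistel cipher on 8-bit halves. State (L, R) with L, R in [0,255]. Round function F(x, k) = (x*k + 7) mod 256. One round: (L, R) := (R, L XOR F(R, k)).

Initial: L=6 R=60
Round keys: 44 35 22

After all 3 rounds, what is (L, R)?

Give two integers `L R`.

Answer: 38 26

Derivation:
Round 1 (k=44): L=60 R=81
Round 2 (k=35): L=81 R=38
Round 3 (k=22): L=38 R=26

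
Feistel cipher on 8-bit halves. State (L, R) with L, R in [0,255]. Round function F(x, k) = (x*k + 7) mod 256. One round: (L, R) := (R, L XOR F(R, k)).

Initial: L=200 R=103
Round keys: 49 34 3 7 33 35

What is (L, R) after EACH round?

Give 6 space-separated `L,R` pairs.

Round 1 (k=49): L=103 R=118
Round 2 (k=34): L=118 R=212
Round 3 (k=3): L=212 R=245
Round 4 (k=7): L=245 R=110
Round 5 (k=33): L=110 R=192
Round 6 (k=35): L=192 R=41

Answer: 103,118 118,212 212,245 245,110 110,192 192,41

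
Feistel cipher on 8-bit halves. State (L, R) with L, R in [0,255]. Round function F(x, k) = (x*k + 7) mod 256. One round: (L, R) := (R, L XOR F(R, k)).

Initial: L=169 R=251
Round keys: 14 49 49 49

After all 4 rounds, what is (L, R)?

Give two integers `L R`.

Round 1 (k=14): L=251 R=104
Round 2 (k=49): L=104 R=20
Round 3 (k=49): L=20 R=179
Round 4 (k=49): L=179 R=94

Answer: 179 94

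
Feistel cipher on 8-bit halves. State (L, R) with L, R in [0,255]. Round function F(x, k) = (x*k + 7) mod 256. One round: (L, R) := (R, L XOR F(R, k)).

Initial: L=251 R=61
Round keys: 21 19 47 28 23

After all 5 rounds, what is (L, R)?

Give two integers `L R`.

Answer: 110 80

Derivation:
Round 1 (k=21): L=61 R=243
Round 2 (k=19): L=243 R=45
Round 3 (k=47): L=45 R=185
Round 4 (k=28): L=185 R=110
Round 5 (k=23): L=110 R=80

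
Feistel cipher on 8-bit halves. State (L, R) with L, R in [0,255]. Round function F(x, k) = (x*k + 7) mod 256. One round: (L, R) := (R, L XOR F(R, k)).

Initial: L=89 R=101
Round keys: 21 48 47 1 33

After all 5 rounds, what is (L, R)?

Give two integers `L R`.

Answer: 113 4

Derivation:
Round 1 (k=21): L=101 R=9
Round 2 (k=48): L=9 R=210
Round 3 (k=47): L=210 R=156
Round 4 (k=1): L=156 R=113
Round 5 (k=33): L=113 R=4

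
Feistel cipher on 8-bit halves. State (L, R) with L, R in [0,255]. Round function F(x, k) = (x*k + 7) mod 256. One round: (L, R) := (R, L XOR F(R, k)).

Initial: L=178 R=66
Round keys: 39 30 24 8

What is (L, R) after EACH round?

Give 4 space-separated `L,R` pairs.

Answer: 66,167 167,219 219,40 40,156

Derivation:
Round 1 (k=39): L=66 R=167
Round 2 (k=30): L=167 R=219
Round 3 (k=24): L=219 R=40
Round 4 (k=8): L=40 R=156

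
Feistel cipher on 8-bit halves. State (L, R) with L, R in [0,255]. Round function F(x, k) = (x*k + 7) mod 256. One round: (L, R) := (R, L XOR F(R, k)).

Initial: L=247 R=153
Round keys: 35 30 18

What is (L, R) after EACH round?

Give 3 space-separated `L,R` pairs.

Answer: 153,5 5,4 4,74

Derivation:
Round 1 (k=35): L=153 R=5
Round 2 (k=30): L=5 R=4
Round 3 (k=18): L=4 R=74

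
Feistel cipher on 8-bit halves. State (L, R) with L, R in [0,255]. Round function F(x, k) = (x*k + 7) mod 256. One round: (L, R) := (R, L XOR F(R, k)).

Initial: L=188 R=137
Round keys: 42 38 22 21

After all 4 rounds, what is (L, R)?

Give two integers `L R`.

Round 1 (k=42): L=137 R=61
Round 2 (k=38): L=61 R=156
Round 3 (k=22): L=156 R=82
Round 4 (k=21): L=82 R=93

Answer: 82 93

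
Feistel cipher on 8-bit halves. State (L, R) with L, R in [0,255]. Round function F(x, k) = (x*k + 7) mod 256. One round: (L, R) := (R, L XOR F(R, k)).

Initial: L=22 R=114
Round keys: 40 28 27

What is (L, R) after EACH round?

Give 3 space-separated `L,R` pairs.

Round 1 (k=40): L=114 R=193
Round 2 (k=28): L=193 R=81
Round 3 (k=27): L=81 R=83

Answer: 114,193 193,81 81,83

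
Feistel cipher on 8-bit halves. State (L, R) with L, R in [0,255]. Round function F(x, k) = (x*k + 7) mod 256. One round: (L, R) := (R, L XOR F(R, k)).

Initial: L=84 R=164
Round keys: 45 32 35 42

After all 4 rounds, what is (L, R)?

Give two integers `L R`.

Round 1 (k=45): L=164 R=143
Round 2 (k=32): L=143 R=67
Round 3 (k=35): L=67 R=191
Round 4 (k=42): L=191 R=30

Answer: 191 30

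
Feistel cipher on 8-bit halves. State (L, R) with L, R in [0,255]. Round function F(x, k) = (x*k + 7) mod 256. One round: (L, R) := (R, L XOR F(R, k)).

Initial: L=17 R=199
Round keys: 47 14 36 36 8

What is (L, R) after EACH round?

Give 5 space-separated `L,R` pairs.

Round 1 (k=47): L=199 R=129
Round 2 (k=14): L=129 R=210
Round 3 (k=36): L=210 R=14
Round 4 (k=36): L=14 R=45
Round 5 (k=8): L=45 R=97

Answer: 199,129 129,210 210,14 14,45 45,97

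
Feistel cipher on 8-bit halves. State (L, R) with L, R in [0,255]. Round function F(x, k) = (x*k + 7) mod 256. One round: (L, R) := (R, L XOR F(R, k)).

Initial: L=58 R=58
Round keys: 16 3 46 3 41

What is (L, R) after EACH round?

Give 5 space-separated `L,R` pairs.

Round 1 (k=16): L=58 R=157
Round 2 (k=3): L=157 R=228
Round 3 (k=46): L=228 R=98
Round 4 (k=3): L=98 R=201
Round 5 (k=41): L=201 R=90

Answer: 58,157 157,228 228,98 98,201 201,90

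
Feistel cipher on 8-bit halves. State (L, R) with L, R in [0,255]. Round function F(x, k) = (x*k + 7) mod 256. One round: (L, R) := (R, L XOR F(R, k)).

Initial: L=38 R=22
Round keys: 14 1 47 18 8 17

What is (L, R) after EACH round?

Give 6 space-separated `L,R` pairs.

Round 1 (k=14): L=22 R=29
Round 2 (k=1): L=29 R=50
Round 3 (k=47): L=50 R=40
Round 4 (k=18): L=40 R=229
Round 5 (k=8): L=229 R=7
Round 6 (k=17): L=7 R=155

Answer: 22,29 29,50 50,40 40,229 229,7 7,155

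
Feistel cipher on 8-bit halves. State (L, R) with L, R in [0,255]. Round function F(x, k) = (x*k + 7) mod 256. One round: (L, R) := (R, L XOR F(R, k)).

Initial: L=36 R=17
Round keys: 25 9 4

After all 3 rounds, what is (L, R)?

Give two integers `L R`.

Round 1 (k=25): L=17 R=148
Round 2 (k=9): L=148 R=42
Round 3 (k=4): L=42 R=59

Answer: 42 59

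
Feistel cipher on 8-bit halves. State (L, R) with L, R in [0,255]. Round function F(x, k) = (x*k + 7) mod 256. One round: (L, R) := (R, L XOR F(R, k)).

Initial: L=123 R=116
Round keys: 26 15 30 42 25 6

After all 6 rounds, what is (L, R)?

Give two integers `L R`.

Answer: 72 57

Derivation:
Round 1 (k=26): L=116 R=180
Round 2 (k=15): L=180 R=231
Round 3 (k=30): L=231 R=173
Round 4 (k=42): L=173 R=142
Round 5 (k=25): L=142 R=72
Round 6 (k=6): L=72 R=57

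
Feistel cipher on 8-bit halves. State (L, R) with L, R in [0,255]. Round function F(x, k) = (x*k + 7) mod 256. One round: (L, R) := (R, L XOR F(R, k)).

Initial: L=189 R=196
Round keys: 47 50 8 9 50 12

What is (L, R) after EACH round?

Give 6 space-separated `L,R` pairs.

Round 1 (k=47): L=196 R=190
Round 2 (k=50): L=190 R=231
Round 3 (k=8): L=231 R=129
Round 4 (k=9): L=129 R=119
Round 5 (k=50): L=119 R=196
Round 6 (k=12): L=196 R=64

Answer: 196,190 190,231 231,129 129,119 119,196 196,64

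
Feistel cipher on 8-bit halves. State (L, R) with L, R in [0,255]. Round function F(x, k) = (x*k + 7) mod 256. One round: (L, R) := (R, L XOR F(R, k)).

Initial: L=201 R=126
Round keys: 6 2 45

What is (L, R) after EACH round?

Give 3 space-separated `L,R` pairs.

Round 1 (k=6): L=126 R=50
Round 2 (k=2): L=50 R=21
Round 3 (k=45): L=21 R=138

Answer: 126,50 50,21 21,138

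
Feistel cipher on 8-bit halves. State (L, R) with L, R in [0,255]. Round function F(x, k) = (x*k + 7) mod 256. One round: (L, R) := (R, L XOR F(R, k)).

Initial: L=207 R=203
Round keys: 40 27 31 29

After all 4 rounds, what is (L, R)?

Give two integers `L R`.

Answer: 27 10

Derivation:
Round 1 (k=40): L=203 R=112
Round 2 (k=27): L=112 R=28
Round 3 (k=31): L=28 R=27
Round 4 (k=29): L=27 R=10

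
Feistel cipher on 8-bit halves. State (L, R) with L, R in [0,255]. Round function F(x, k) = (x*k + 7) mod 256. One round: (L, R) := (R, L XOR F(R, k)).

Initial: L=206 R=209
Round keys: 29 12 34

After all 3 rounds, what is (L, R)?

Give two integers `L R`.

Answer: 110 217

Derivation:
Round 1 (k=29): L=209 R=122
Round 2 (k=12): L=122 R=110
Round 3 (k=34): L=110 R=217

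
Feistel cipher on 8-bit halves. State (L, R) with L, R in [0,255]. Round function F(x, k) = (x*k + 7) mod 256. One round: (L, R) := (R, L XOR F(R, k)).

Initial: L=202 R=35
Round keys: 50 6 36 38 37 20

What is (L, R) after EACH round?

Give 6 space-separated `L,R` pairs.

Round 1 (k=50): L=35 R=23
Round 2 (k=6): L=23 R=178
Round 3 (k=36): L=178 R=24
Round 4 (k=38): L=24 R=37
Round 5 (k=37): L=37 R=120
Round 6 (k=20): L=120 R=66

Answer: 35,23 23,178 178,24 24,37 37,120 120,66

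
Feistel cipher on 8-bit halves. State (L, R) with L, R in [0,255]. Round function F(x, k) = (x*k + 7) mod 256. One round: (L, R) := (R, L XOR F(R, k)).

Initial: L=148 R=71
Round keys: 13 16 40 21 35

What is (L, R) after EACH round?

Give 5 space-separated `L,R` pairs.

Round 1 (k=13): L=71 R=54
Round 2 (k=16): L=54 R=32
Round 3 (k=40): L=32 R=49
Round 4 (k=21): L=49 R=44
Round 5 (k=35): L=44 R=58

Answer: 71,54 54,32 32,49 49,44 44,58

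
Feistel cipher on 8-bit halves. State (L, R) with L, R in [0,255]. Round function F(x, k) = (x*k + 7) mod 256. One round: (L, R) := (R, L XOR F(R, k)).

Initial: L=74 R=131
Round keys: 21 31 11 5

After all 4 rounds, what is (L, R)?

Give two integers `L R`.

Answer: 163 78

Derivation:
Round 1 (k=21): L=131 R=140
Round 2 (k=31): L=140 R=120
Round 3 (k=11): L=120 R=163
Round 4 (k=5): L=163 R=78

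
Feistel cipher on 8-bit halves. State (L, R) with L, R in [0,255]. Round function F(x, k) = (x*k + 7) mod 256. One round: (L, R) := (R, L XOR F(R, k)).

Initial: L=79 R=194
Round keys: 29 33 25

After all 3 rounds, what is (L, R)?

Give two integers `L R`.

Round 1 (k=29): L=194 R=78
Round 2 (k=33): L=78 R=215
Round 3 (k=25): L=215 R=72

Answer: 215 72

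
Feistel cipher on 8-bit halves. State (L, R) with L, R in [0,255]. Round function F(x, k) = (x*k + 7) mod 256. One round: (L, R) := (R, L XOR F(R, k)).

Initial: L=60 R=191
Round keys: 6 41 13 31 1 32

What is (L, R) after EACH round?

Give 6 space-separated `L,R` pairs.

Round 1 (k=6): L=191 R=189
Round 2 (k=41): L=189 R=243
Round 3 (k=13): L=243 R=227
Round 4 (k=31): L=227 R=119
Round 5 (k=1): L=119 R=157
Round 6 (k=32): L=157 R=208

Answer: 191,189 189,243 243,227 227,119 119,157 157,208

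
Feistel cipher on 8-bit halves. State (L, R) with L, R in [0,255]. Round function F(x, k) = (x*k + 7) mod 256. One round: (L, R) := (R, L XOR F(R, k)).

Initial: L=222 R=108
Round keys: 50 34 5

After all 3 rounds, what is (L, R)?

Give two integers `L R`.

Answer: 197 33

Derivation:
Round 1 (k=50): L=108 R=193
Round 2 (k=34): L=193 R=197
Round 3 (k=5): L=197 R=33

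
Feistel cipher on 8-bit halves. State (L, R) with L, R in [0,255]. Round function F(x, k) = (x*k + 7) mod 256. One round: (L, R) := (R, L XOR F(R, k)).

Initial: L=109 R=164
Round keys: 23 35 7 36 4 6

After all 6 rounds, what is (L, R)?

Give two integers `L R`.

Round 1 (k=23): L=164 R=174
Round 2 (k=35): L=174 R=117
Round 3 (k=7): L=117 R=148
Round 4 (k=36): L=148 R=162
Round 5 (k=4): L=162 R=27
Round 6 (k=6): L=27 R=11

Answer: 27 11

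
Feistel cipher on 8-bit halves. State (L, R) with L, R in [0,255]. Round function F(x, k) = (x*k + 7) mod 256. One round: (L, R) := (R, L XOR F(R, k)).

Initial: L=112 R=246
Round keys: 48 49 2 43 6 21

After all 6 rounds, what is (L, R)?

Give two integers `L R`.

Answer: 225 131

Derivation:
Round 1 (k=48): L=246 R=87
Round 2 (k=49): L=87 R=88
Round 3 (k=2): L=88 R=224
Round 4 (k=43): L=224 R=255
Round 5 (k=6): L=255 R=225
Round 6 (k=21): L=225 R=131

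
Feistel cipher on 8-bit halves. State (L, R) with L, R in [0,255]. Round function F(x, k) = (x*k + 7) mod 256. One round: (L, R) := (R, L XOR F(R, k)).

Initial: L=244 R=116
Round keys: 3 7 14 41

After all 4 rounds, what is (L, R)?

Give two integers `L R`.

Round 1 (k=3): L=116 R=151
Round 2 (k=7): L=151 R=92
Round 3 (k=14): L=92 R=152
Round 4 (k=41): L=152 R=3

Answer: 152 3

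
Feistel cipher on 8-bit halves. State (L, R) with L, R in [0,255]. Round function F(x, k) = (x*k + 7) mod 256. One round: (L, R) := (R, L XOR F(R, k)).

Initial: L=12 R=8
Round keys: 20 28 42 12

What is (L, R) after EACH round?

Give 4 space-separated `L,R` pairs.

Answer: 8,171 171,179 179,206 206,28

Derivation:
Round 1 (k=20): L=8 R=171
Round 2 (k=28): L=171 R=179
Round 3 (k=42): L=179 R=206
Round 4 (k=12): L=206 R=28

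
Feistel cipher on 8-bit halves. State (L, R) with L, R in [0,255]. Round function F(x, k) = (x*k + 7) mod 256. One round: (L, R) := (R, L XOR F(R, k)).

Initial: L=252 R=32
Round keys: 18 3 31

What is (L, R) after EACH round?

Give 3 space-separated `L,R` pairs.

Round 1 (k=18): L=32 R=187
Round 2 (k=3): L=187 R=24
Round 3 (k=31): L=24 R=84

Answer: 32,187 187,24 24,84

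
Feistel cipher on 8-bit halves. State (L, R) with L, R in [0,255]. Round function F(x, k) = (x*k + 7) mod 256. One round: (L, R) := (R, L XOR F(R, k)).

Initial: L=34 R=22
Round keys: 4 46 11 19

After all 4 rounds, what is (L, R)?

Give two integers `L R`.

Round 1 (k=4): L=22 R=125
Round 2 (k=46): L=125 R=107
Round 3 (k=11): L=107 R=221
Round 4 (k=19): L=221 R=5

Answer: 221 5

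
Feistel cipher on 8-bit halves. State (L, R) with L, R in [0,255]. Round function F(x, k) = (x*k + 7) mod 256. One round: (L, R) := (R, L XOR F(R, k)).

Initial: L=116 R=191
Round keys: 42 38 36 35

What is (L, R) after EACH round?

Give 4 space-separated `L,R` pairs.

Round 1 (k=42): L=191 R=41
Round 2 (k=38): L=41 R=162
Round 3 (k=36): L=162 R=230
Round 4 (k=35): L=230 R=219

Answer: 191,41 41,162 162,230 230,219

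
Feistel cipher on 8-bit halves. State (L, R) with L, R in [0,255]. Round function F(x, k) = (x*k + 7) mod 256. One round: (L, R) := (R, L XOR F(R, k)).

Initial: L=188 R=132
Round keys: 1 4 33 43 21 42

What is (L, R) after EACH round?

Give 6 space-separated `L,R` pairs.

Round 1 (k=1): L=132 R=55
Round 2 (k=4): L=55 R=103
Round 3 (k=33): L=103 R=121
Round 4 (k=43): L=121 R=61
Round 5 (k=21): L=61 R=113
Round 6 (k=42): L=113 R=172

Answer: 132,55 55,103 103,121 121,61 61,113 113,172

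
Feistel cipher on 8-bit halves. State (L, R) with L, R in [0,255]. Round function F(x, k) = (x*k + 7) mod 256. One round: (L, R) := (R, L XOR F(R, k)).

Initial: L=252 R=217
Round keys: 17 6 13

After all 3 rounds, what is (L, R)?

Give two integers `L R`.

Answer: 150 41

Derivation:
Round 1 (k=17): L=217 R=140
Round 2 (k=6): L=140 R=150
Round 3 (k=13): L=150 R=41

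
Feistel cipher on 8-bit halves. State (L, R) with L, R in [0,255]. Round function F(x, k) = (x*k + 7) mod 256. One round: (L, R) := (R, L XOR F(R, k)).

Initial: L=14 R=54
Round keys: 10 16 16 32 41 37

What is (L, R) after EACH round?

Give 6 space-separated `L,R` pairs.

Round 1 (k=10): L=54 R=45
Round 2 (k=16): L=45 R=225
Round 3 (k=16): L=225 R=58
Round 4 (k=32): L=58 R=166
Round 5 (k=41): L=166 R=167
Round 6 (k=37): L=167 R=140

Answer: 54,45 45,225 225,58 58,166 166,167 167,140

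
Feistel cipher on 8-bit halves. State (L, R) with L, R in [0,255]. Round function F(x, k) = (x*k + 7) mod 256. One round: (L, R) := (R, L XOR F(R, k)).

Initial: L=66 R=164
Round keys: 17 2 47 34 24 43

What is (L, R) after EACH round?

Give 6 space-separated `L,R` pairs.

Answer: 164,169 169,253 253,211 211,240 240,84 84,211

Derivation:
Round 1 (k=17): L=164 R=169
Round 2 (k=2): L=169 R=253
Round 3 (k=47): L=253 R=211
Round 4 (k=34): L=211 R=240
Round 5 (k=24): L=240 R=84
Round 6 (k=43): L=84 R=211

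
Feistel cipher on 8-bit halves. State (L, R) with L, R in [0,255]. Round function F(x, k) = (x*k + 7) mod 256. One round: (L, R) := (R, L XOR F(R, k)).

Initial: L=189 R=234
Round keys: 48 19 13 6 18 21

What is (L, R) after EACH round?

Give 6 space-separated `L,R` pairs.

Round 1 (k=48): L=234 R=90
Round 2 (k=19): L=90 R=95
Round 3 (k=13): L=95 R=128
Round 4 (k=6): L=128 R=88
Round 5 (k=18): L=88 R=183
Round 6 (k=21): L=183 R=82

Answer: 234,90 90,95 95,128 128,88 88,183 183,82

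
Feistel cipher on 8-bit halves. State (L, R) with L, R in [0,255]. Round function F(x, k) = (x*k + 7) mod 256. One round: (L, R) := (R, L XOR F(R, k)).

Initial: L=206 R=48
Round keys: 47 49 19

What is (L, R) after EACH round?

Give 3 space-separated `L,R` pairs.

Answer: 48,25 25,224 224,190

Derivation:
Round 1 (k=47): L=48 R=25
Round 2 (k=49): L=25 R=224
Round 3 (k=19): L=224 R=190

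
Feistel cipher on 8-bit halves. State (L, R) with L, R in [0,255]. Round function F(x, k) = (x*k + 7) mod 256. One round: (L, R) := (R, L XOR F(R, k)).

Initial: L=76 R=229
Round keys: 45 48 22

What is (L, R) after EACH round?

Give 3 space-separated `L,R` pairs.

Round 1 (k=45): L=229 R=4
Round 2 (k=48): L=4 R=34
Round 3 (k=22): L=34 R=247

Answer: 229,4 4,34 34,247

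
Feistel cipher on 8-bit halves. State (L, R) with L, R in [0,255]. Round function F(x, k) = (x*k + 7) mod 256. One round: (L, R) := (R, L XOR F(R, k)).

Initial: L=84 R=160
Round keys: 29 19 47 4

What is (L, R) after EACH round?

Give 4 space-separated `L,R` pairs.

Round 1 (k=29): L=160 R=115
Round 2 (k=19): L=115 R=48
Round 3 (k=47): L=48 R=164
Round 4 (k=4): L=164 R=167

Answer: 160,115 115,48 48,164 164,167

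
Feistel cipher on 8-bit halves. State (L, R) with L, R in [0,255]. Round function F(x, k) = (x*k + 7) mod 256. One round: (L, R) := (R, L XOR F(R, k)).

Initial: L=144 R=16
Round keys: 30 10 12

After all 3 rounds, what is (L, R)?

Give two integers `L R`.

Answer: 189 148

Derivation:
Round 1 (k=30): L=16 R=119
Round 2 (k=10): L=119 R=189
Round 3 (k=12): L=189 R=148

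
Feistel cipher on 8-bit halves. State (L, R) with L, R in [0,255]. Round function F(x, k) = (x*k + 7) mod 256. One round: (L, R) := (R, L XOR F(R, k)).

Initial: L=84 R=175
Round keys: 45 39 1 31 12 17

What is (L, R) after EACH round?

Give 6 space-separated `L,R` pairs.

Round 1 (k=45): L=175 R=158
Round 2 (k=39): L=158 R=182
Round 3 (k=1): L=182 R=35
Round 4 (k=31): L=35 R=242
Round 5 (k=12): L=242 R=124
Round 6 (k=17): L=124 R=177

Answer: 175,158 158,182 182,35 35,242 242,124 124,177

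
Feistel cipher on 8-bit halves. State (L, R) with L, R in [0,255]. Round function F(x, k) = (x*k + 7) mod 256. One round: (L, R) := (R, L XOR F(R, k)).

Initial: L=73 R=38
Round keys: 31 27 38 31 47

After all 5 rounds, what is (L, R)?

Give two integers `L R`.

Round 1 (k=31): L=38 R=232
Round 2 (k=27): L=232 R=89
Round 3 (k=38): L=89 R=213
Round 4 (k=31): L=213 R=139
Round 5 (k=47): L=139 R=89

Answer: 139 89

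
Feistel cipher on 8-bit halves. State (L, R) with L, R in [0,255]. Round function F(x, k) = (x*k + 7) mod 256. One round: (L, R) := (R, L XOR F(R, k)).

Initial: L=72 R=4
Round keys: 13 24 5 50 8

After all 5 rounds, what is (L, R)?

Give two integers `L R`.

Answer: 90 90

Derivation:
Round 1 (k=13): L=4 R=115
Round 2 (k=24): L=115 R=203
Round 3 (k=5): L=203 R=141
Round 4 (k=50): L=141 R=90
Round 5 (k=8): L=90 R=90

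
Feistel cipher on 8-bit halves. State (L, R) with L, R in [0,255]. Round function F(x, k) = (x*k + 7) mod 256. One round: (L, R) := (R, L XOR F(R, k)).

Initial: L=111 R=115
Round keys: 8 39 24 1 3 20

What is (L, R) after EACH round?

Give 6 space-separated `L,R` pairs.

Round 1 (k=8): L=115 R=240
Round 2 (k=39): L=240 R=228
Round 3 (k=24): L=228 R=151
Round 4 (k=1): L=151 R=122
Round 5 (k=3): L=122 R=226
Round 6 (k=20): L=226 R=213

Answer: 115,240 240,228 228,151 151,122 122,226 226,213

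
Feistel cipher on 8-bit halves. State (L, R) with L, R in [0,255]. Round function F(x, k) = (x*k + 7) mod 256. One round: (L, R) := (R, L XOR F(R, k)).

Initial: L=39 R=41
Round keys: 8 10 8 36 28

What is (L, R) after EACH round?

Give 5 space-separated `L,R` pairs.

Round 1 (k=8): L=41 R=104
Round 2 (k=10): L=104 R=62
Round 3 (k=8): L=62 R=159
Round 4 (k=36): L=159 R=93
Round 5 (k=28): L=93 R=172

Answer: 41,104 104,62 62,159 159,93 93,172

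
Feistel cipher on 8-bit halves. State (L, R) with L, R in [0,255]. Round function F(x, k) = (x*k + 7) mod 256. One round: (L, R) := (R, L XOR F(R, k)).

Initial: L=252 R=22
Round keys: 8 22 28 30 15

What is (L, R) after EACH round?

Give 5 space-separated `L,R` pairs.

Round 1 (k=8): L=22 R=75
Round 2 (k=22): L=75 R=111
Round 3 (k=28): L=111 R=96
Round 4 (k=30): L=96 R=40
Round 5 (k=15): L=40 R=63

Answer: 22,75 75,111 111,96 96,40 40,63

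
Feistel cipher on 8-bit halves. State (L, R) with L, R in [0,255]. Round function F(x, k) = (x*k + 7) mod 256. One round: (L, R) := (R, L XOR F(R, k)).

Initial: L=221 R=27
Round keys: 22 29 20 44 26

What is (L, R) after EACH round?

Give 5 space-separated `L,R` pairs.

Answer: 27,132 132,224 224,3 3,107 107,230

Derivation:
Round 1 (k=22): L=27 R=132
Round 2 (k=29): L=132 R=224
Round 3 (k=20): L=224 R=3
Round 4 (k=44): L=3 R=107
Round 5 (k=26): L=107 R=230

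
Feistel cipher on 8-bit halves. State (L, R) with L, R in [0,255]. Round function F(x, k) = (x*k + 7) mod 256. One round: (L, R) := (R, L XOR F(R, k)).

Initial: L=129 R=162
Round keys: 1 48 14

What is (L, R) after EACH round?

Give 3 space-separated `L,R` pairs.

Round 1 (k=1): L=162 R=40
Round 2 (k=48): L=40 R=37
Round 3 (k=14): L=37 R=37

Answer: 162,40 40,37 37,37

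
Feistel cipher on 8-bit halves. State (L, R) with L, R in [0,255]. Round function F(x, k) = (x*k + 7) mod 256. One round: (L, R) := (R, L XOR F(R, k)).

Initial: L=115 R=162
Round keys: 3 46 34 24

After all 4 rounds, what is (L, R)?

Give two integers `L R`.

Answer: 39 102

Derivation:
Round 1 (k=3): L=162 R=158
Round 2 (k=46): L=158 R=201
Round 3 (k=34): L=201 R=39
Round 4 (k=24): L=39 R=102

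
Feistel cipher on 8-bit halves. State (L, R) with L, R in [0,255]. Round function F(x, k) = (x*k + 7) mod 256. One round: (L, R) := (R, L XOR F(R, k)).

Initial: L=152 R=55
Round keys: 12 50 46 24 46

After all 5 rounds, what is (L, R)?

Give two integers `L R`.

Answer: 45 141

Derivation:
Round 1 (k=12): L=55 R=3
Round 2 (k=50): L=3 R=170
Round 3 (k=46): L=170 R=144
Round 4 (k=24): L=144 R=45
Round 5 (k=46): L=45 R=141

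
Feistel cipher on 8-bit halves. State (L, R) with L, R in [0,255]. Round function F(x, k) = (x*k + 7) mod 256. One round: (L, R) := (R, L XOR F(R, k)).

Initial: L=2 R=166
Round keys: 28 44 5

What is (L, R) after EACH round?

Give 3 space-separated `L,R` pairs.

Round 1 (k=28): L=166 R=45
Round 2 (k=44): L=45 R=101
Round 3 (k=5): L=101 R=45

Answer: 166,45 45,101 101,45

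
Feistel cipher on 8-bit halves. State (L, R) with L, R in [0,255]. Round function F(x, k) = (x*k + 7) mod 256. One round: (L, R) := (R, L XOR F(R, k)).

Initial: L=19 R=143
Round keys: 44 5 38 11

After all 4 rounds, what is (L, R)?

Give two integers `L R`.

Answer: 79 76

Derivation:
Round 1 (k=44): L=143 R=136
Round 2 (k=5): L=136 R=32
Round 3 (k=38): L=32 R=79
Round 4 (k=11): L=79 R=76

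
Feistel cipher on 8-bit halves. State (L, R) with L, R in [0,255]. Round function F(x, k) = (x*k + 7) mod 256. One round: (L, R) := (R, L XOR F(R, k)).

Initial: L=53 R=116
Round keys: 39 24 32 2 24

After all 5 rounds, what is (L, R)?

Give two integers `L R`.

Answer: 42 22

Derivation:
Round 1 (k=39): L=116 R=134
Round 2 (k=24): L=134 R=227
Round 3 (k=32): L=227 R=225
Round 4 (k=2): L=225 R=42
Round 5 (k=24): L=42 R=22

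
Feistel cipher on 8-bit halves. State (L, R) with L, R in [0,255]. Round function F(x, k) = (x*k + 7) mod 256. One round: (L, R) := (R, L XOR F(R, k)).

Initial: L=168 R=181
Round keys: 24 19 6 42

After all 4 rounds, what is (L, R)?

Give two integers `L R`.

Round 1 (k=24): L=181 R=87
Round 2 (k=19): L=87 R=201
Round 3 (k=6): L=201 R=234
Round 4 (k=42): L=234 R=162

Answer: 234 162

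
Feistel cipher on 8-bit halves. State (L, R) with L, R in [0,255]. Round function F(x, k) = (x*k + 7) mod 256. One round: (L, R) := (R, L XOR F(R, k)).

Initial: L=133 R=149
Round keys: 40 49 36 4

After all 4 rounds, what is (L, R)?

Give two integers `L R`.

Round 1 (k=40): L=149 R=202
Round 2 (k=49): L=202 R=36
Round 3 (k=36): L=36 R=221
Round 4 (k=4): L=221 R=95

Answer: 221 95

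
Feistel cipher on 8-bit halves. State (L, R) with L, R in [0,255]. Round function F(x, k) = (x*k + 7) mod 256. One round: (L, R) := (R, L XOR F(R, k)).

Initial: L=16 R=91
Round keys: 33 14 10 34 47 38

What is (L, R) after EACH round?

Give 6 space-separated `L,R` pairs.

Round 1 (k=33): L=91 R=210
Round 2 (k=14): L=210 R=216
Round 3 (k=10): L=216 R=165
Round 4 (k=34): L=165 R=41
Round 5 (k=47): L=41 R=43
Round 6 (k=38): L=43 R=64

Answer: 91,210 210,216 216,165 165,41 41,43 43,64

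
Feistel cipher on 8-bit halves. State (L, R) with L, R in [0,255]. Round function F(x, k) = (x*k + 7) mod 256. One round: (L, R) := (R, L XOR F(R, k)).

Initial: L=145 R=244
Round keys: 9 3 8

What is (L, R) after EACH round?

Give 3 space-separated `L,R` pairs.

Answer: 244,10 10,209 209,133

Derivation:
Round 1 (k=9): L=244 R=10
Round 2 (k=3): L=10 R=209
Round 3 (k=8): L=209 R=133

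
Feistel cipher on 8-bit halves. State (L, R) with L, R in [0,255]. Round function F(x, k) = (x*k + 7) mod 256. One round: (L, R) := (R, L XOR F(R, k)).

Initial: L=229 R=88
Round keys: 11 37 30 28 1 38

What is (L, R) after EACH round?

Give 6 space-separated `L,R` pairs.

Answer: 88,42 42,65 65,143 143,234 234,126 126,81

Derivation:
Round 1 (k=11): L=88 R=42
Round 2 (k=37): L=42 R=65
Round 3 (k=30): L=65 R=143
Round 4 (k=28): L=143 R=234
Round 5 (k=1): L=234 R=126
Round 6 (k=38): L=126 R=81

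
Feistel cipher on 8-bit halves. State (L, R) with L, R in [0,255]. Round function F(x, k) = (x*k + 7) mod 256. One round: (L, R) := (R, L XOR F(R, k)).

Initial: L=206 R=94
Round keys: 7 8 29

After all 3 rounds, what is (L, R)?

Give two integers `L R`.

Round 1 (k=7): L=94 R=87
Round 2 (k=8): L=87 R=225
Round 3 (k=29): L=225 R=211

Answer: 225 211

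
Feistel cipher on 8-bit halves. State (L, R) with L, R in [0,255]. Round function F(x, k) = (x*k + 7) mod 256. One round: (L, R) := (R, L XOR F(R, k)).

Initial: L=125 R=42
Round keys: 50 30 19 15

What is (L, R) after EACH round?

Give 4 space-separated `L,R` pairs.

Round 1 (k=50): L=42 R=70
Round 2 (k=30): L=70 R=17
Round 3 (k=19): L=17 R=12
Round 4 (k=15): L=12 R=170

Answer: 42,70 70,17 17,12 12,170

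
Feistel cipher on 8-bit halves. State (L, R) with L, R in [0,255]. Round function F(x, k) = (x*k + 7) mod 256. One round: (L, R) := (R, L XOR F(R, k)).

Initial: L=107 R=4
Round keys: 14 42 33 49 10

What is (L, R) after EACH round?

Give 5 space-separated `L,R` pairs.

Round 1 (k=14): L=4 R=84
Round 2 (k=42): L=84 R=203
Round 3 (k=33): L=203 R=102
Round 4 (k=49): L=102 R=70
Round 5 (k=10): L=70 R=165

Answer: 4,84 84,203 203,102 102,70 70,165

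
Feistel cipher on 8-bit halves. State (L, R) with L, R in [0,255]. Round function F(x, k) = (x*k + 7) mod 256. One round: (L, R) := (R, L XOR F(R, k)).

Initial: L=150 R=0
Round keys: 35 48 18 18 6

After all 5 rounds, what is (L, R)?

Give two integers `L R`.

Round 1 (k=35): L=0 R=145
Round 2 (k=48): L=145 R=55
Round 3 (k=18): L=55 R=116
Round 4 (k=18): L=116 R=24
Round 5 (k=6): L=24 R=227

Answer: 24 227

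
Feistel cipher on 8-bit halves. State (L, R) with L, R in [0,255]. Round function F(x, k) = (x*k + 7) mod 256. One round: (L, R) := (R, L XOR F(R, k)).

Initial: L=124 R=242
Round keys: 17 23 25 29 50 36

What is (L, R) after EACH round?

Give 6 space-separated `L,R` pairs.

Answer: 242,101 101,232 232,202 202,1 1,243 243,50

Derivation:
Round 1 (k=17): L=242 R=101
Round 2 (k=23): L=101 R=232
Round 3 (k=25): L=232 R=202
Round 4 (k=29): L=202 R=1
Round 5 (k=50): L=1 R=243
Round 6 (k=36): L=243 R=50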